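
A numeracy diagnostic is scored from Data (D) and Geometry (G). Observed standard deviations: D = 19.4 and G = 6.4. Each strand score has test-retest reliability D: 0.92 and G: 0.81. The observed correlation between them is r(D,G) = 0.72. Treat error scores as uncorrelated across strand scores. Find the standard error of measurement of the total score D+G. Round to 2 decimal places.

6.16

Var(total) = 417.32 + 178.79 = 596.11.
True-score variance = 379.429 + 178.79 = 558.219, so reliability = 0.9364.
Error variance = 596.11 − 558.219 = 37.8912; SEM = √37.8912 = 6.16.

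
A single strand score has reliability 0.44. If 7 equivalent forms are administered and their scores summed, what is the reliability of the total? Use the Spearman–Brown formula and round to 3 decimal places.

ρ_k = kρ / (1 + (k−1)ρ) = 7·0.44 / (1 + 6·0.44) = 3.080 / 3.640 = 0.846.

0.846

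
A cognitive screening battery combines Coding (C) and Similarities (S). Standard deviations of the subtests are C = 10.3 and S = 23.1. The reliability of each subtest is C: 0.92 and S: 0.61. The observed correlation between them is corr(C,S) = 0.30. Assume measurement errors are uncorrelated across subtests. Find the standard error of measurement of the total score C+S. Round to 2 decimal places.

Var(total) = 639.7 + 142.758 = 782.458.
True-score variance = 423.105 + 142.758 = 565.863, so reliability = 0.7232.
Error variance = 782.458 − 565.863 = 216.595; SEM = √216.595 = 14.72.

14.72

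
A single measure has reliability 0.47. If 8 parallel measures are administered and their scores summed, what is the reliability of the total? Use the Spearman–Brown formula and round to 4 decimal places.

ρ_k = kρ / (1 + (k−1)ρ) = 8·0.47 / (1 + 7·0.47) = 3.760 / 4.290 = 0.8765.

0.8765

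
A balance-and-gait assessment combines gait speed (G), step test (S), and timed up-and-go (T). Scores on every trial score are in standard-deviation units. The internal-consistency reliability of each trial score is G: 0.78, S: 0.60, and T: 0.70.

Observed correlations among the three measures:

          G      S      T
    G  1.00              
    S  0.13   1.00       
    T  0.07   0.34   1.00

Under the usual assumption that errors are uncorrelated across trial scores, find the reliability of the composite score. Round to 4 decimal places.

Var(G+S+T) = 3 + 2·[0.13 + 0.07 + 0.34] = 3 + 1.08 = 4.08.
Under uncorrelated errors the observed covariances equal the true-score covariances, so only the own-variance terms attenuate.
True-score variance = [0.78 + 0.60 + 0.70] + 1.08 = 2.08 + 1.08 = 3.16.
Reliability = 3.16 / 4.08 = 0.7745.

0.7745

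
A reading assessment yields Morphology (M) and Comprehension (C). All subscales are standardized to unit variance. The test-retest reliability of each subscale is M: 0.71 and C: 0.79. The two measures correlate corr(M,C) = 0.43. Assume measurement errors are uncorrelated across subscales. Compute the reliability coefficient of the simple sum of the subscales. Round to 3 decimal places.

0.825

Var(M+C) = 2 + 2·[0.43] = 2 + 0.86 = 2.86.
With uncorrelated errors the cross-covariances are all true-score covariance, so they carry over unchanged; only the diagonal terms shrink to ρᵢσᵢ².
True-score variance = [0.71 + 0.79] + 0.86 = 1.5 + 0.86 = 2.36.
Reliability = 2.36 / 2.86 = 0.825.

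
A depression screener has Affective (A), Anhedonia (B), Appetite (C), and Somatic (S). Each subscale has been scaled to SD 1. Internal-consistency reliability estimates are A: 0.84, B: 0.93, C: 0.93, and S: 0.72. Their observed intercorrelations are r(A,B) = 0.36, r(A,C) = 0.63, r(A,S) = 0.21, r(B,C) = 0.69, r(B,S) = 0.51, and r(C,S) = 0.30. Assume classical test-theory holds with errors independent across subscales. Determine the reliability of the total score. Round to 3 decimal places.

0.938

Var(A+B+C+S) = 4 + 2·[0.36 + 0.63 + 0.21 + 0.69 + 0.51 + 0.30] = 4 + 5.4 = 9.4.
Because errors are independent across components, Cov(Tᵢ,Tⱼ) = Cov(Xᵢ,Xⱼ); the off-diagonal part of the true-score variance is the same as above.
True-score variance = [0.84 + 0.93 + 0.93 + 0.72] + 5.4 = 3.42 + 5.4 = 8.82.
Reliability = 8.82 / 9.4 = 0.938.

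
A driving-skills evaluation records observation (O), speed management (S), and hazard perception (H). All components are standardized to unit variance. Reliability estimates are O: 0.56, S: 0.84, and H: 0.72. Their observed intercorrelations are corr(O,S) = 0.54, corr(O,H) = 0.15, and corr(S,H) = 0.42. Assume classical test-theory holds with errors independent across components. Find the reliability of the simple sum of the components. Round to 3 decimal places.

0.831

Var(O+S+H) = 3 + 2·[0.54 + 0.15 + 0.42] = 3 + 2.22 = 5.22.
Under uncorrelated errors the observed covariances equal the true-score covariances, so only the own-variance terms attenuate.
True-score variance = [0.56 + 0.84 + 0.72] + 2.22 = 2.12 + 2.22 = 4.34.
Reliability = 4.34 / 5.22 = 0.831.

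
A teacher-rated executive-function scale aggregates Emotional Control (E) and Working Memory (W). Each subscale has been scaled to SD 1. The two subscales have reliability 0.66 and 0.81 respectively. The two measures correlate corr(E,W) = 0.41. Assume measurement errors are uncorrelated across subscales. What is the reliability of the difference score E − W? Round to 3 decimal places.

Var(E−W) = 1 + 1 − 2·0.41 = 2 − 0.82 = 1.18.
Because errors are independent across components, Cov(Tᵢ,Tⱼ) = Cov(Xᵢ,Xⱼ); the off-diagonal part of the true-score variance is the same as above.
True-score variance = [0.66 + 0.81] − 0.82 = 1.47 − 0.82 = 0.65.
Reliability = 0.65 / 1.18 = 0.551.

0.551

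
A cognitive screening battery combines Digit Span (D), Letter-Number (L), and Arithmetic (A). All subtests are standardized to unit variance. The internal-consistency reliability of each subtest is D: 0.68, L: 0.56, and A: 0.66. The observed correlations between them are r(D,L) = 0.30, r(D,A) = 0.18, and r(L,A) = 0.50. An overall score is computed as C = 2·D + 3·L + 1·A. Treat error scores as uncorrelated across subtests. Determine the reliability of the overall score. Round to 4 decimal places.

0.7383

Var(C) = 2² + 3² + 1 + 2·[6·0.30 + 2·0.18 + 3·0.50] = 14 + 7.32 = 21.32.
Under uncorrelated errors the observed covariances equal the true-score covariances, so only the own-variance terms attenuate.
True-score variance = [2²·0.68 + 3²·0.56 + 0.66] + 7.32 = 8.42 + 7.32 = 15.74.
Reliability = 15.74 / 21.32 = 0.7383.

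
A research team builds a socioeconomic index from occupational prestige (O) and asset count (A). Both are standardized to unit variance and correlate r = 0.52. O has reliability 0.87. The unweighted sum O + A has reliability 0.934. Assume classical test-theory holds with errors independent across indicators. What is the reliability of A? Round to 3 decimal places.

0.929

Var(O+A) = 2 + 2·0.52 = 3.040.
True-score variance = ρ_O + ρ_A + 2·0.52, so 0.934 = (0.87 + ρ_A + 1.04) / 3.040.
ρ_A = 0.934·3.040 − 0.87 − 1.04 = 0.929.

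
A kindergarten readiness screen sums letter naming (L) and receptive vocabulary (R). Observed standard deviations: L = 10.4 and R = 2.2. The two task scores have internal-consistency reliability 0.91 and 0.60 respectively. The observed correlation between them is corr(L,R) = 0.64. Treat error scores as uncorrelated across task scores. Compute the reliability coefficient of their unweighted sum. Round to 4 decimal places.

0.9180

Var(L+R) = 10.4² + 2.2² + 2·[10.4·2.2·0.64] = 113 + 29.2864 = 142.286.
With uncorrelated errors the cross-covariances are all true-score covariance, so they carry over unchanged; only the diagonal terms shrink to ρᵢσᵢ².
True-score variance = [10.4²·0.91 + 2.2²·0.60] + 29.2864 = 101.33 + 29.2864 = 130.616.
Reliability = 130.616 / 142.286 = 0.9180.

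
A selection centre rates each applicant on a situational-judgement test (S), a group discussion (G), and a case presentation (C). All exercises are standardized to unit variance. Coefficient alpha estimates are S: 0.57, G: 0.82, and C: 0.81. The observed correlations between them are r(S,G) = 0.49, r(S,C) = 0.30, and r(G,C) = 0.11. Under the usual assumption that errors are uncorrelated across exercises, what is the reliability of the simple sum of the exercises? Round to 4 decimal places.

Var(S+G+C) = 3 + 2·[0.49 + 0.30 + 0.11] = 3 + 1.8 = 4.8.
Because errors are independent across components, Cov(Tᵢ,Tⱼ) = Cov(Xᵢ,Xⱼ); the off-diagonal part of the true-score variance is the same as above.
True-score variance = [0.57 + 0.82 + 0.81] + 1.8 = 2.2 + 1.8 = 4.
Reliability = 4 / 4.8 = 0.8333.

0.8333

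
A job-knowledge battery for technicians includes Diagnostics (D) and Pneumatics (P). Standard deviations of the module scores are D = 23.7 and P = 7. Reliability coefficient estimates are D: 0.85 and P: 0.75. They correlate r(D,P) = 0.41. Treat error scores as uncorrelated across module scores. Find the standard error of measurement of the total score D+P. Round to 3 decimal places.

Var(total) = 610.69 + 136.038 = 746.728.
True-score variance = 514.186 + 136.038 = 650.224, so reliability = 0.8708.
Error variance = 746.728 − 650.224 = 96.5035; SEM = √96.5035 = 9.824.

9.824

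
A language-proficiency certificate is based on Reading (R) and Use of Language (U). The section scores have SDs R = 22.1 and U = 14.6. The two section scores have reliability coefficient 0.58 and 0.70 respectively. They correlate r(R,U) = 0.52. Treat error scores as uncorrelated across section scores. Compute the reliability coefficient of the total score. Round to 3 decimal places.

Var(R+U) = 22.1² + 14.6² + 2·[22.1·14.6·0.52] = 701.57 + 335.566 = 1037.14.
Because errors are independent across components, Cov(Tᵢ,Tⱼ) = Cov(Xᵢ,Xⱼ); the off-diagonal part of the true-score variance is the same as above.
True-score variance = [22.1²·0.58 + 14.6²·0.70] + 335.566 = 432.49 + 335.566 = 768.056.
Reliability = 768.056 / 1037.14 = 0.741.

0.741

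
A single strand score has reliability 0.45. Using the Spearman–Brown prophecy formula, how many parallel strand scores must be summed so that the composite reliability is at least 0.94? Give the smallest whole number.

k ≥ ρ*(1−ρ₁)/(ρ₁(1−ρ*)) = 0.94·0.55 / (0.45·0.06) = 19.148.
Smallest integer k = 20.

20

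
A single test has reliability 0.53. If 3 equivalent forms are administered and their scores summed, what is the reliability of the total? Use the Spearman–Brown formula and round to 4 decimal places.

ρ_k = kρ / (1 + (k−1)ρ) = 3·0.53 / (1 + 2·0.53) = 1.590 / 2.060 = 0.7718.

0.7718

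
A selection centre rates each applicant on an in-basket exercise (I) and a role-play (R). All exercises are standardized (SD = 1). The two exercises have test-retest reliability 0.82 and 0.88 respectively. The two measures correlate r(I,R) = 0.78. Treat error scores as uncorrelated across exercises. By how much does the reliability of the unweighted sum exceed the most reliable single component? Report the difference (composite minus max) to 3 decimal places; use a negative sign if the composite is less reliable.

Var(sum) = 2 + 1.56 = 3.56; true-score variance = 1.7 + 1.56 = 3.26; composite reliability = 0.9157.
Max component reliability = 0.8800.
Difference = 0.9157 − 0.8800 = 0.036.

0.036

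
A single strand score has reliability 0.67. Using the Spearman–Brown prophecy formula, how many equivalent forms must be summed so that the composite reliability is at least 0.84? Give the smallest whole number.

3

k ≥ ρ*(1−ρ₁)/(ρ₁(1−ρ*)) = 0.84·0.33 / (0.67·0.16) = 2.586.
Smallest integer k = 3.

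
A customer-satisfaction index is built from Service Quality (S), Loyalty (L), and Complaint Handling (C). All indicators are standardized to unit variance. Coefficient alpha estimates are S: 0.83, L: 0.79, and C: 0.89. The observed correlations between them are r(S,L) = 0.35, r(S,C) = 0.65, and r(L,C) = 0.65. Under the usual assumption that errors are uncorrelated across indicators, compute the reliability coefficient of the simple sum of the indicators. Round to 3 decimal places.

0.922

Var(S+L+C) = 3 + 2·[0.35 + 0.65 + 0.65] = 3 + 3.3 = 6.3.
With uncorrelated errors the cross-covariances are all true-score covariance, so they carry over unchanged; only the diagonal terms shrink to ρᵢσᵢ².
True-score variance = [0.83 + 0.79 + 0.89] + 3.3 = 2.51 + 3.3 = 5.81.
Reliability = 5.81 / 6.3 = 0.922.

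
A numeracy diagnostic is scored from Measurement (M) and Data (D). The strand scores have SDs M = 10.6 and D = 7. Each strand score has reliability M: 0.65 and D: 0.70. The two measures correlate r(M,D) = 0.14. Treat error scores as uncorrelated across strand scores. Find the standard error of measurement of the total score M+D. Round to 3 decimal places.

Var(total) = 161.36 + 20.776 = 182.136.
True-score variance = 107.334 + 20.776 = 128.11, so reliability = 0.7034.
Error variance = 182.136 − 128.11 = 54.026; SEM = √54.026 = 7.350.

7.350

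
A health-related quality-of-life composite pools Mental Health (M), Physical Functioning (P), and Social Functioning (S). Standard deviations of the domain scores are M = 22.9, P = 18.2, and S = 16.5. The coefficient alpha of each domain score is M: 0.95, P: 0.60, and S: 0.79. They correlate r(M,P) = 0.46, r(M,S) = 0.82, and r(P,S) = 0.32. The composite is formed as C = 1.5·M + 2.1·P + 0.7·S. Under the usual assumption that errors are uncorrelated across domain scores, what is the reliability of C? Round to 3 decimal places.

0.863

Var(C) = 1.5²·22.9² + 2.1²·18.2² + 0.7²·16.5² + 2·[3.15·22.9·18.2·0.46 + 1.05·22.9·16.5·0.82 + 1.47·18.2·16.5·0.32] = 2774.09 + 2141.01 = 4915.1.
Under uncorrelated errors the observed covariances equal the true-score covariances, so only the own-variance terms attenuate.
True-score variance = [1.5²·22.9²·0.95 + 2.1²·18.2²·0.60 + 0.7²·16.5²·0.79] + 2141.01 = 2102.78 + 2141.01 = 4243.78.
Reliability = 4243.78 / 4915.1 = 0.863.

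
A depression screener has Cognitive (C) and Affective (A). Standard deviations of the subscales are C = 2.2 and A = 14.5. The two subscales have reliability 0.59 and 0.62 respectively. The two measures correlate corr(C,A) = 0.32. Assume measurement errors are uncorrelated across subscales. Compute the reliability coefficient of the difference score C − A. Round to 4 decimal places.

0.5794

Var(C−A) = 2.2² + 14.5² − 2·2.2·14.5·0.32 = 215.09 − 20.416 = 194.674.
Because errors are independent across components, Cov(Tᵢ,Tⱼ) = Cov(Xᵢ,Xⱼ); the off-diagonal part of the true-score variance is the same as above.
True-score variance = [2.2²·0.59 + 14.5²·0.62] − 20.416 = 133.211 − 20.416 = 112.795.
Reliability = 112.795 / 194.674 = 0.5794.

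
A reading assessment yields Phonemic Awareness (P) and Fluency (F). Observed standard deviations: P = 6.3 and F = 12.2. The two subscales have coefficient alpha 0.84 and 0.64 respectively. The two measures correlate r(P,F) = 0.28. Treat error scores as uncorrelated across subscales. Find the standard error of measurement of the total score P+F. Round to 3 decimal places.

Var(total) = 188.53 + 43.0416 = 231.572.
True-score variance = 128.597 + 43.0416 = 171.639, so reliability = 0.7412.
Error variance = 231.572 − 171.639 = 59.9328; SEM = √59.9328 = 7.742.

7.742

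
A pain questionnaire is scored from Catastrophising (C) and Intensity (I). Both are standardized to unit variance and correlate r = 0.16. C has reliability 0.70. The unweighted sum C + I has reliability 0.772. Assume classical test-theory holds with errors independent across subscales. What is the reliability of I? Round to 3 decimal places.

Var(C+I) = 2 + 2·0.16 = 2.320.
True-score variance = ρ_C + ρ_I + 2·0.16, so 0.772 = (0.70 + ρ_I + 0.32) / 2.320.
ρ_I = 0.772·2.320 − 0.70 − 0.32 = 0.771.

0.771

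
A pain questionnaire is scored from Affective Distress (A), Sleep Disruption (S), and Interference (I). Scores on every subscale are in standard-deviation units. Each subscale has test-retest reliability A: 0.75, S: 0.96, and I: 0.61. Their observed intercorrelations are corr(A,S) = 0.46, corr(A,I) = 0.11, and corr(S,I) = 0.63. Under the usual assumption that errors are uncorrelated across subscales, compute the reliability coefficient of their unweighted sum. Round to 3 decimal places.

Var(A+S+I) = 3 + 2·[0.46 + 0.11 + 0.63] = 3 + 2.4 = 5.4.
Because errors are independent across components, Cov(Tᵢ,Tⱼ) = Cov(Xᵢ,Xⱼ); the off-diagonal part of the true-score variance is the same as above.
True-score variance = [0.75 + 0.96 + 0.61] + 2.4 = 2.32 + 2.4 = 4.72.
Reliability = 4.72 / 5.4 = 0.874.

0.874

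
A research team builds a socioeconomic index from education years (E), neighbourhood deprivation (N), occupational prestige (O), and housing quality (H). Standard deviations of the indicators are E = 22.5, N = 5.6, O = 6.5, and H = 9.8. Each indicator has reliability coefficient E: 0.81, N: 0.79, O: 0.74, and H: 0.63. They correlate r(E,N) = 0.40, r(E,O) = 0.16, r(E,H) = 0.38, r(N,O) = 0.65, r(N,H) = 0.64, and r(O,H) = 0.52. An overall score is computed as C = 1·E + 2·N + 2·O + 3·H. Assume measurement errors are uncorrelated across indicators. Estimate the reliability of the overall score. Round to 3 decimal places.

0.860

Var(C) = 22.5² + 2²·5.6² + 2²·6.5² + 3²·9.8² + 2·[2·22.5·5.6·0.40 + 2·22.5·6.5·0.16 + 3·22.5·9.8·0.38 + 4·5.6·6.5·0.65 + 6·5.6·9.8·0.64 + 6·6.5·9.8·0.52] = 1665.05 + 1806.19 = 3471.24.
Because errors are independent across components, Cov(Tᵢ,Tⱼ) = Cov(Xᵢ,Xⱼ); the off-diagonal part of the true-score variance is the same as above.
True-score variance = [22.5²·0.81 + 2²·5.6²·0.79 + 2²·6.5²·0.74 + 3²·9.8²·0.63] + 1806.19 = 1178.77 + 1806.19 = 2984.95.
Reliability = 2984.95 / 3471.24 = 0.860.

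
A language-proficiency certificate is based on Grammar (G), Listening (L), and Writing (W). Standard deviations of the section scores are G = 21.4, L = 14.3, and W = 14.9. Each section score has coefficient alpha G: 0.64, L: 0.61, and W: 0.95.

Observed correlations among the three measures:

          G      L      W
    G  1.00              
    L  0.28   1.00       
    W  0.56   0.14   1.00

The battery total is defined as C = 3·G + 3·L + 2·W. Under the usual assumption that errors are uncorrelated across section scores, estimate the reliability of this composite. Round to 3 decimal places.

0.794

Var(C) = 3²·21.4² + 3²·14.3² + 2²·14.9² + 2·[9·21.4·14.3·0.28 + 6·21.4·14.9·0.56 + 6·14.3·14.9·0.14] = 6850.09 + 4043.04 = 10893.1.
Because errors are independent across components, Cov(Tᵢ,Tⱼ) = Cov(Xᵢ,Xⱼ); the off-diagonal part of the true-score variance is the same as above.
True-score variance = [3²·21.4²·0.64 + 3²·14.3²·0.61 + 2²·14.9²·0.95] + 4043.04 = 4604.14 + 4043.04 = 8647.18.
Reliability = 8647.18 / 10893.1 = 0.794.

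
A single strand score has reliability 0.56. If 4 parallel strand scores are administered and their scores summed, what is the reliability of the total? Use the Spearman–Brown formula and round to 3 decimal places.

ρ_k = kρ / (1 + (k−1)ρ) = 4·0.56 / (1 + 3·0.56) = 2.240 / 2.680 = 0.836.

0.836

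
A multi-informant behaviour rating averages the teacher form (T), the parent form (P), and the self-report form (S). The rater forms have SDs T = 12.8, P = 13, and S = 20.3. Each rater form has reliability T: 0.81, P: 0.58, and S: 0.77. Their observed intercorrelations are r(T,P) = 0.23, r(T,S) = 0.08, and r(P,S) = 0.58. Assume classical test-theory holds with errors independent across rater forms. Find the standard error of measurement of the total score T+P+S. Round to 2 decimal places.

Var(total) = 744.93 + 424.242 = 1169.17.
True-score variance = 548.04 + 424.242 = 972.282, so reliability = 0.8316.
Error variance = 1169.17 − 972.282 = 196.89; SEM = √196.89 = 14.03.

14.03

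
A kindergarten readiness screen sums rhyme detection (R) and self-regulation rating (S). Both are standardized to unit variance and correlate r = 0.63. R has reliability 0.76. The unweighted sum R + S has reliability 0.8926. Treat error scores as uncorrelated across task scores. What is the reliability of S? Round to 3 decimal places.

Var(R+S) = 2 + 2·0.63 = 3.260.
True-score variance = ρ_R + ρ_S + 2·0.63, so 0.8926 = (0.76 + ρ_S + 1.26) / 3.260.
ρ_S = 0.8926·3.260 − 0.76 − 1.26 = 0.890.

0.890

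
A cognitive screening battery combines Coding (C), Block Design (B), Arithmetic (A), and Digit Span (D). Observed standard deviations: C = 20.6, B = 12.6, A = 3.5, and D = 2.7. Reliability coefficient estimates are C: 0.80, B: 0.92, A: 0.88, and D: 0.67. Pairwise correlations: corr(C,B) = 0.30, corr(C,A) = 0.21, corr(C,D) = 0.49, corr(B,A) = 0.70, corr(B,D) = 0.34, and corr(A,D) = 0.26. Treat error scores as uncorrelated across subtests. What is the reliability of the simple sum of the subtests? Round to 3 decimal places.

Var(C+B+A+D) = 20.6² + 12.6² + 3.5² + 2.7² + 2·[20.6·12.6·0.30 + 20.6·3.5·0.21 + 20.6·2.7·0.49 + 12.6·3.5·0.70 + 12.6·2.7·0.34 + 3.5·2.7·0.26] = 602.66 + 330.313 = 932.973.
Under uncorrelated errors the observed covariances equal the true-score covariances, so only the own-variance terms attenuate.
True-score variance = [20.6²·0.80 + 12.6²·0.92 + 3.5²·0.88 + 2.7²·0.67] + 330.313 = 501.212 + 330.313 = 831.525.
Reliability = 831.525 / 932.973 = 0.891.

0.891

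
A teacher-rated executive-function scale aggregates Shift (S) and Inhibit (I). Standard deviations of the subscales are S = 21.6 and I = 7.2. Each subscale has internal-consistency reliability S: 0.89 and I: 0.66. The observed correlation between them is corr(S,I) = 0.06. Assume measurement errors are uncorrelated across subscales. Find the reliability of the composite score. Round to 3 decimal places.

Var(S+I) = 21.6² + 7.2² + 2·[21.6·7.2·0.06] = 518.4 + 18.6624 = 537.062.
Because errors are independent across components, Cov(Tᵢ,Tⱼ) = Cov(Xᵢ,Xⱼ); the off-diagonal part of the true-score variance is the same as above.
True-score variance = [21.6²·0.89 + 7.2²·0.66] + 18.6624 = 449.453 + 18.6624 = 468.115.
Reliability = 468.115 / 537.062 = 0.872.

0.872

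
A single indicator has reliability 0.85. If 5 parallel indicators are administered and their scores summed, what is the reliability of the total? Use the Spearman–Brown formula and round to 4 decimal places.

ρ_k = kρ / (1 + (k−1)ρ) = 5·0.85 / (1 + 4·0.85) = 4.250 / 4.400 = 0.9659.

0.9659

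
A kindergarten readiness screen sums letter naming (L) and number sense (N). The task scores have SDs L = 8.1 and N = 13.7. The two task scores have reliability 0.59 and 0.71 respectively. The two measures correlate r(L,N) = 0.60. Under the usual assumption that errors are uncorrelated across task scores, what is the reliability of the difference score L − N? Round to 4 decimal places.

Var(L−N) = 8.1² + 13.7² − 2·8.1·13.7·0.60 = 253.3 − 133.164 = 120.136.
Because errors are independent across components, Cov(Tᵢ,Tⱼ) = Cov(Xᵢ,Xⱼ); the off-diagonal part of the true-score variance is the same as above.
True-score variance = [8.1²·0.59 + 13.7²·0.71] − 133.164 = 171.97 − 133.164 = 38.8058.
Reliability = 38.8058 / 120.136 = 0.3230.

0.3230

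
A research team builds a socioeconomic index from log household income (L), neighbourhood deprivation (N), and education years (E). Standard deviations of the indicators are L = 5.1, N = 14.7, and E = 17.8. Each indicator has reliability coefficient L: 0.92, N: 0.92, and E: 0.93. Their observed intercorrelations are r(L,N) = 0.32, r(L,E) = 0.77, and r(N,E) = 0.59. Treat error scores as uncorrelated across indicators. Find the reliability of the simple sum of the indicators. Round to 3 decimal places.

0.961

Var(L+N+E) = 5.1² + 14.7² + 17.8² + 2·[5.1·14.7·0.32 + 5.1·17.8·0.77 + 14.7·17.8·0.59] = 558.94 + 496.541 = 1055.48.
With uncorrelated errors the cross-covariances are all true-score covariance, so they carry over unchanged; only the diagonal terms shrink to ρᵢσᵢ².
True-score variance = [5.1²·0.92 + 14.7²·0.92 + 17.8²·0.93] + 496.541 = 517.393 + 496.541 = 1013.93.
Reliability = 1013.93 / 1055.48 = 0.961.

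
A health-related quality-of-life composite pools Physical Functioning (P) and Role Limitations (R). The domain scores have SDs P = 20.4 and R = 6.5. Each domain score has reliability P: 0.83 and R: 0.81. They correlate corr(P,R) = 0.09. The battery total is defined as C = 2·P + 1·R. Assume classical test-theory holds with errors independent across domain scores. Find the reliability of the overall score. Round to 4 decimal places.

0.8341

Var(C) = 2²·20.4² + 6.5² + 2·[2·20.4·6.5·0.09] = 1706.89 + 47.736 = 1754.63.
Because errors are independent across components, Cov(Tᵢ,Tⱼ) = Cov(Xᵢ,Xⱼ); the off-diagonal part of the true-score variance is the same as above.
True-score variance = [2²·20.4²·0.83 + 6.5²·0.81] + 47.736 = 1415.87 + 47.736 = 1463.61.
Reliability = 1463.61 / 1754.63 = 0.8341.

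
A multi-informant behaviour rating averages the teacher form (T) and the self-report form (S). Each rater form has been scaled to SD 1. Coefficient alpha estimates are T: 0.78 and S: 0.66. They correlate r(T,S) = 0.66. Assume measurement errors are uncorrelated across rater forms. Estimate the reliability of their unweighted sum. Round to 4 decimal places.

Var(T+S) = 2 + 2·[0.66] = 2 + 1.32 = 3.32.
With uncorrelated errors the cross-covariances are all true-score covariance, so they carry over unchanged; only the diagonal terms shrink to ρᵢσᵢ².
True-score variance = [0.78 + 0.66] + 1.32 = 1.44 + 1.32 = 2.76.
Reliability = 2.76 / 3.32 = 0.8313.

0.8313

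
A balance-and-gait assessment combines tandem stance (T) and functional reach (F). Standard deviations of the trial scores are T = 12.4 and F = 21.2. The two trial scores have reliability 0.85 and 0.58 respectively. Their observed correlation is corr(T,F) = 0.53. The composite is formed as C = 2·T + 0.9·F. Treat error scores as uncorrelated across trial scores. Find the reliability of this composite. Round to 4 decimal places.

Var(C) = 2²·12.4² + 0.9²·21.2² + 2·[1.8·12.4·21.2·0.53] = 979.086 + 501.575 = 1480.66.
Under uncorrelated errors the observed covariances equal the true-score covariances, so only the own-variance terms attenuate.
True-score variance = [2²·12.4²·0.85 + 0.9²·21.2²·0.58] + 501.575 = 733.931 + 501.575 = 1235.51.
Reliability = 1235.51 / 1480.66 = 0.8344.

0.8344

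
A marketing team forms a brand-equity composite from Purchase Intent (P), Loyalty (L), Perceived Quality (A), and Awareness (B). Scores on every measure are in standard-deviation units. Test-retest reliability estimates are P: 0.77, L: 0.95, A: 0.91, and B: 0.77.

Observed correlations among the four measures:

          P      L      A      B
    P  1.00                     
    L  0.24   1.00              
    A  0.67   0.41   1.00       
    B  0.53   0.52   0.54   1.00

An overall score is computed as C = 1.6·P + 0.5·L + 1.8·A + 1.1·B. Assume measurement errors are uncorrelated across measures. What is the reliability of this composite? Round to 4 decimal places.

0.9304

Var(C) = 1.6² + 0.5² + 1.8² + 1.1² + 2·[0.8·0.24 + 2.88·0.67 + 1.76·0.53 + 0.9·0.41 + 0.55·0.52 + 1.98·0.54] = 7.26 + 9.5572 = 16.8172.
Because errors are independent across components, Cov(Tᵢ,Tⱼ) = Cov(Xᵢ,Xⱼ); the off-diagonal part of the true-score variance is the same as above.
True-score variance = [1.6²·0.77 + 0.5²·0.95 + 1.8²·0.91 + 1.1²·0.77] + 9.5572 = 6.0888 + 9.5572 = 15.646.
Reliability = 15.646 / 16.8172 = 0.9304.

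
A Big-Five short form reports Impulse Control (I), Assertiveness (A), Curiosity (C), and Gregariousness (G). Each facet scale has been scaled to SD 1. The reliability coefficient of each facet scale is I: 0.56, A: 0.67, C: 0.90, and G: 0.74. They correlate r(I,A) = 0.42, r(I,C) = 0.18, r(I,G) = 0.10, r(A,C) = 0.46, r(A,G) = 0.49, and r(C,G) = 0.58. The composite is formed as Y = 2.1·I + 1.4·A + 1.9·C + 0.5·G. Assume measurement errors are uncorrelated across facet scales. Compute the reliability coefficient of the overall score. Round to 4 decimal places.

0.8378

Var(Y) = 2.1² + 1.4² + 1.9² + 0.5² + 2·[2.94·0.42 + 3.99·0.18 + 1.05·0.10 + 2.66·0.46 + 0.7·0.49 + 0.95·0.58] = 10.23 + 8.3512 = 18.5812.
Under uncorrelated errors the observed covariances equal the true-score covariances, so only the own-variance terms attenuate.
True-score variance = [2.1²·0.56 + 1.4²·0.67 + 1.9²·0.90 + 0.5²·0.74] + 8.3512 = 7.2168 + 8.3512 = 15.568.
Reliability = 15.568 / 18.5812 = 0.8378.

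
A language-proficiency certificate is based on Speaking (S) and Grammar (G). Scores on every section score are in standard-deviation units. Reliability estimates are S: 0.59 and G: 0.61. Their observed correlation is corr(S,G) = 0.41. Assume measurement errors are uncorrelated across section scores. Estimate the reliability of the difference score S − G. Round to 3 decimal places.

Var(S−G) = 1 + 1 − 2·0.41 = 2 − 0.82 = 1.18.
Because errors are independent across components, Cov(Tᵢ,Tⱼ) = Cov(Xᵢ,Xⱼ); the off-diagonal part of the true-score variance is the same as above.
True-score variance = [0.59 + 0.61] − 0.82 = 1.2 − 0.82 = 0.38.
Reliability = 0.38 / 1.18 = 0.322.

0.322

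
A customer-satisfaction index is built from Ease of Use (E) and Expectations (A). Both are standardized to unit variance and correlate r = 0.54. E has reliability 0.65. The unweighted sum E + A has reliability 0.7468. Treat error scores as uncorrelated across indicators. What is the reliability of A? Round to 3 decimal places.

Var(E+A) = 2 + 2·0.54 = 3.080.
True-score variance = ρ_E + ρ_A + 2·0.54, so 0.7468 = (0.65 + ρ_A + 1.08) / 3.080.
ρ_A = 0.7468·3.080 − 0.65 − 1.08 = 0.570.

0.570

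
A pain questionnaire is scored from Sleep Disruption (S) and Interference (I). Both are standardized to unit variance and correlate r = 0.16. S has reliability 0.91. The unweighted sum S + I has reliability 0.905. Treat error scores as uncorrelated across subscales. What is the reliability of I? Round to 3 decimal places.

Var(S+I) = 2 + 2·0.16 = 2.320.
True-score variance = ρ_S + ρ_I + 2·0.16, so 0.905 = (0.91 + ρ_I + 0.32) / 2.320.
ρ_I = 0.905·2.320 − 0.91 − 0.32 = 0.870.

0.870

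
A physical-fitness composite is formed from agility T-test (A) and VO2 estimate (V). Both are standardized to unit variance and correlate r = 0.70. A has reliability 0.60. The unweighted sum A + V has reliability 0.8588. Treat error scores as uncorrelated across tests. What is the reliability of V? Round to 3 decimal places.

Var(A+V) = 2 + 2·0.70 = 3.400.
True-score variance = ρ_A + ρ_V + 2·0.70, so 0.8588 = (0.60 + ρ_V + 1.40) / 3.400.
ρ_V = 0.8588·3.400 − 0.60 − 1.40 = 0.920.

0.920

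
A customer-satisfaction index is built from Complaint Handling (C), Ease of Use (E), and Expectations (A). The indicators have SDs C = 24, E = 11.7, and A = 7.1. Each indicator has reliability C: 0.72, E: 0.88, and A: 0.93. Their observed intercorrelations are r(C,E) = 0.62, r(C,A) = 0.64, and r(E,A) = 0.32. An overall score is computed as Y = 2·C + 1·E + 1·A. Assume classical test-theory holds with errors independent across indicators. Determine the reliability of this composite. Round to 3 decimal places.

0.819

Var(Y) = 2²·24² + 11.7² + 7.1² + 2·[2·24·11.7·0.62 + 2·24·7.1·0.64 + 11.7·7.1·0.32] = 2491.3 + 1185.77 = 3677.07.
Because errors are independent across components, Cov(Tᵢ,Tⱼ) = Cov(Xᵢ,Xⱼ); the off-diagonal part of the true-score variance is the same as above.
True-score variance = [2²·24²·0.72 + 11.7²·0.88 + 7.1²·0.93] + 1185.77 = 1826.22 + 1185.77 = 3012.
Reliability = 3012 / 3677.07 = 0.819.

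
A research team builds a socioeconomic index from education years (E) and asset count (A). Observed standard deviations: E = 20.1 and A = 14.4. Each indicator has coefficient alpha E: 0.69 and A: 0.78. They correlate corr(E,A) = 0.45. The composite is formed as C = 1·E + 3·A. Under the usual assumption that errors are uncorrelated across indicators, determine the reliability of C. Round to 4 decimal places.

0.8244

Var(C) = 20.1² + 3²·14.4² + 2·[3·20.1·14.4·0.45] = 2270.25 + 781.488 = 3051.74.
Under uncorrelated errors the observed covariances equal the true-score covariances, so only the own-variance terms attenuate.
True-score variance = [20.1²·0.69 + 3²·14.4²·0.78] + 781.488 = 1734.43 + 781.488 = 2515.92.
Reliability = 2515.92 / 3051.74 = 0.8244.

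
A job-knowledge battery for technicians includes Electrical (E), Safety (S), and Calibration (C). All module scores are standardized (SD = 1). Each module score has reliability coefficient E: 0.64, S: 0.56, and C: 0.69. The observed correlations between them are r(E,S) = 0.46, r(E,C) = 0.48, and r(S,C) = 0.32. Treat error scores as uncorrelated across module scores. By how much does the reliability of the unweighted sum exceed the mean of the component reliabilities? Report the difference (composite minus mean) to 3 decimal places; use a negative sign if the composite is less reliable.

0.169

Var(sum) = 3 + 2.52 = 5.52; true-score variance = 1.89 + 2.52 = 4.41; composite reliability = 0.7989.
Mean component reliability = 0.6300.
Difference = 0.7989 − 0.6300 = 0.169.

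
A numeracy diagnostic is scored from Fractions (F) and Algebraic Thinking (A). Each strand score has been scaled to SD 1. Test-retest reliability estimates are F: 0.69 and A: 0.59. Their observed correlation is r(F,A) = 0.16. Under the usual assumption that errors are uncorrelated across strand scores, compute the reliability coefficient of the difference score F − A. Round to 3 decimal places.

Var(F−A) = 1 + 1 − 2·0.16 = 2 − 0.32 = 1.68.
With uncorrelated errors the cross-covariances are all true-score covariance, so they carry over unchanged; only the diagonal terms shrink to ρᵢσᵢ².
True-score variance = [0.69 + 0.59] − 0.32 = 1.28 − 0.32 = 0.96.
Reliability = 0.96 / 1.68 = 0.571.

0.571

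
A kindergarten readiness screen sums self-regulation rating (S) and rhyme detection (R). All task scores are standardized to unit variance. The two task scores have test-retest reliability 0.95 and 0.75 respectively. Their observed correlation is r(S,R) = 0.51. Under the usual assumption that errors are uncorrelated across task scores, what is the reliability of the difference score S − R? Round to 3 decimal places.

0.694

Var(S−R) = 1 + 1 − 2·0.51 = 2 − 1.02 = 0.98.
With uncorrelated errors the cross-covariances are all true-score covariance, so they carry over unchanged; only the diagonal terms shrink to ρᵢσᵢ².
True-score variance = [0.95 + 0.75] − 1.02 = 1.7 − 1.02 = 0.68.
Reliability = 0.68 / 0.98 = 0.694.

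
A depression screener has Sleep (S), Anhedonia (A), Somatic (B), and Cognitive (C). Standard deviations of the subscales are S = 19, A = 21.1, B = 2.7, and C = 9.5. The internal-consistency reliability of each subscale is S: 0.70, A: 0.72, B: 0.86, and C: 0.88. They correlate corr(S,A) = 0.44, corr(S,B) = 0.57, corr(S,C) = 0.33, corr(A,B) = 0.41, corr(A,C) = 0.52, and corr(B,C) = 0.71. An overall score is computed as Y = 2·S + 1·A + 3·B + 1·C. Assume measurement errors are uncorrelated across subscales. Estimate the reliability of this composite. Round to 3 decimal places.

Var(Y) = 2²·19² + 21.1² + 3²·2.7² + 9.5² + 2·[2·19·21.1·0.44 + 6·19·2.7·0.57 + 2·19·9.5·0.33 + 3·21.1·2.7·0.41 + 21.1·9.5·0.52 + 3·2.7·9.5·0.71] = 2045.07 + 1752.62 = 3797.69.
Under uncorrelated errors the observed covariances equal the true-score covariances, so only the own-variance terms attenuate.
True-score variance = [2²·19²·0.70 + 21.1²·0.72 + 3²·2.7²·0.86 + 9.5²·0.88] + 1752.62 = 1467.2 + 1752.62 = 3219.82.
Reliability = 3219.82 / 3797.69 = 0.848.

0.848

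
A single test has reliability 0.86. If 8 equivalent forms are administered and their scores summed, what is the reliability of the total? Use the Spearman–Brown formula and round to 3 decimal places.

ρ_k = kρ / (1 + (k−1)ρ) = 8·0.86 / (1 + 7·0.86) = 6.880 / 7.020 = 0.980.

0.980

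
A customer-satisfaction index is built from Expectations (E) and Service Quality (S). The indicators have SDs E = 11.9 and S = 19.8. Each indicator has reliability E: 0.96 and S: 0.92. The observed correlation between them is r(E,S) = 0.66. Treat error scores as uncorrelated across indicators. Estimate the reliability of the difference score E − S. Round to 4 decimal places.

Var(E−S) = 11.9² + 19.8² − 2·11.9·19.8·0.66 = 533.65 − 311.018 = 222.632.
Because errors are independent across components, Cov(Tᵢ,Tⱼ) = Cov(Xᵢ,Xⱼ); the off-diagonal part of the true-score variance is the same as above.
True-score variance = [11.9²·0.96 + 19.8²·0.92] − 311.018 = 496.622 − 311.018 = 185.604.
Reliability = 185.604 / 222.632 = 0.8337.

0.8337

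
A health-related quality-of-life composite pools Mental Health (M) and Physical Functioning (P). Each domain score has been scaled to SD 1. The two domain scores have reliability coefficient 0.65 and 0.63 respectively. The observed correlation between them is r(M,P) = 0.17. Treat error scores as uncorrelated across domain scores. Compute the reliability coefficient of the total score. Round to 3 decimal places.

Var(M+P) = 2 + 2·[0.17] = 2 + 0.34 = 2.34.
Because errors are independent across components, Cov(Tᵢ,Tⱼ) = Cov(Xᵢ,Xⱼ); the off-diagonal part of the true-score variance is the same as above.
True-score variance = [0.65 + 0.63] + 0.34 = 1.28 + 0.34 = 1.62.
Reliability = 1.62 / 2.34 = 0.692.

0.692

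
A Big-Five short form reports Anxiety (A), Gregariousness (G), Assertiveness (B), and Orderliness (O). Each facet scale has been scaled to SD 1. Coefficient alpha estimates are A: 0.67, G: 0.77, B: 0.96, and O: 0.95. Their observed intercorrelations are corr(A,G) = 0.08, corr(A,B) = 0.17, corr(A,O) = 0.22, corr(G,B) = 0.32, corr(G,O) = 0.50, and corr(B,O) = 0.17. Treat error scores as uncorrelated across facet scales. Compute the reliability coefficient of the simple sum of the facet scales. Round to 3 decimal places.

0.906

Var(A+G+B+O) = 4 + 2·[0.08 + 0.17 + 0.22 + 0.32 + 0.50 + 0.17] = 4 + 2.92 = 6.92.
Under uncorrelated errors the observed covariances equal the true-score covariances, so only the own-variance terms attenuate.
True-score variance = [0.67 + 0.77 + 0.96 + 0.95] + 2.92 = 3.35 + 2.92 = 6.27.
Reliability = 6.27 / 6.92 = 0.906.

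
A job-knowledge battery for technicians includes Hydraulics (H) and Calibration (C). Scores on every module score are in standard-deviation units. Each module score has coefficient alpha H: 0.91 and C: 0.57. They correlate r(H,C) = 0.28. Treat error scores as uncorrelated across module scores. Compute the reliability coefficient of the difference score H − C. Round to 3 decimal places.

0.639

Var(H−C) = 1 + 1 − 2·0.28 = 2 − 0.56 = 1.44.
With uncorrelated errors the cross-covariances are all true-score covariance, so they carry over unchanged; only the diagonal terms shrink to ρᵢσᵢ².
True-score variance = [0.91 + 0.57] − 0.56 = 1.48 − 0.56 = 0.92.
Reliability = 0.92 / 1.44 = 0.639.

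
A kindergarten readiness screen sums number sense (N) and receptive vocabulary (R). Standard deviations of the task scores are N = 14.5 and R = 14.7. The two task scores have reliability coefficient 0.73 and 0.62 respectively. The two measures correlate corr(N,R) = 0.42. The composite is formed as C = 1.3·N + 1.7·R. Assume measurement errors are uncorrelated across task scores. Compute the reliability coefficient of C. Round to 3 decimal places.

Var(C) = 1.3²·14.5² + 1.7²·14.7² + 2·[2.21·14.5·14.7·0.42] = 979.823 + 395.692 = 1375.51.
Because errors are independent across components, Cov(Tᵢ,Tⱼ) = Cov(Xᵢ,Xⱼ); the off-diagonal part of the true-score variance is the same as above.
True-score variance = [1.3²·14.5²·0.73 + 1.7²·14.7²·0.62] + 395.692 = 646.575 + 395.692 = 1042.27.
Reliability = 1042.27 / 1375.51 = 0.758.

0.758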